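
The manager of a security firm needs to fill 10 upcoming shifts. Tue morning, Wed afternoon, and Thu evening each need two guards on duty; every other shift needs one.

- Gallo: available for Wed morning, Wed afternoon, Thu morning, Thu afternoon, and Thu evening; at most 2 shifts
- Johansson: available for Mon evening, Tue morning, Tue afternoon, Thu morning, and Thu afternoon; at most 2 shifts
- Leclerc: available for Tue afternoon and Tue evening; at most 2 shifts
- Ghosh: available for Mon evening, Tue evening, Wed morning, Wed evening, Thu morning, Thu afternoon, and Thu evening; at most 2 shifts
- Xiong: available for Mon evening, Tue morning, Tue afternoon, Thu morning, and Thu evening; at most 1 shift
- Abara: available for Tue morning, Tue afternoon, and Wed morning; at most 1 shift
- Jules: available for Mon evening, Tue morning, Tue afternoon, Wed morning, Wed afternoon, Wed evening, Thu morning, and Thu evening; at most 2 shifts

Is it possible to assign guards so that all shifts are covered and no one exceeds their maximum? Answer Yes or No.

Total capacity is 2+2+2+2+1+1+2 = 12 but 13 worker-slots are needed — infeasible.

No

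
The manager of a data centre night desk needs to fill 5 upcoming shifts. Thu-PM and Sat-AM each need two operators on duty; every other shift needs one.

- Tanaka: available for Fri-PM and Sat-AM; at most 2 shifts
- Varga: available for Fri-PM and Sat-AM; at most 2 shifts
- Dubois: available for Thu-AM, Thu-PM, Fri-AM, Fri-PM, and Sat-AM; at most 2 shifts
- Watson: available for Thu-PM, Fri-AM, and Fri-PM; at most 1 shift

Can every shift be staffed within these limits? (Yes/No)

Total capacity is 7 and 7 slots are needed, so capacity alone doesn't rule it out.
Shifts {Thu-AM, Thu-PM, Fri-AM} need 4 worker-slots in total, but the operators available for any of those shifts (Dubois and Watson) can supply at most 3 among them. So no valid schedule exists.

No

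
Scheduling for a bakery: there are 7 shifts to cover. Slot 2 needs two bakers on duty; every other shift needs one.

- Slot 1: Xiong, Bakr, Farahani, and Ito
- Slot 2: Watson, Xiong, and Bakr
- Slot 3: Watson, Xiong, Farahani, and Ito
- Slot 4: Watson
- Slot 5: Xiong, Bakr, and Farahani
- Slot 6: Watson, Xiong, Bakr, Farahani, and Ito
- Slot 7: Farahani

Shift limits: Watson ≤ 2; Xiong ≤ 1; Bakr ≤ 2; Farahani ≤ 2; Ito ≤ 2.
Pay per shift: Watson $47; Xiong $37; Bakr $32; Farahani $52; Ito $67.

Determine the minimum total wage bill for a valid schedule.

Slot 4 can only be covered by Watson, so that assignment is forced.
Slot 7 can only be covered by Farahani, so that assignment is forced.
Picking the cheapest available baker for each shift independently would cost $301, but that ignores the shift limits.
An optimal schedule: Slot 1→Bakr, Slot 2→Watson+Xiong, Slot 3→Farahani, Slot 4→Watson, Slot 5→Bakr, Slot 6→Ito, Slot 7→Farahani.
Total: 32 + 47 + 37 + 52 + 47 + 32 + 67 + 52 = $366.

$366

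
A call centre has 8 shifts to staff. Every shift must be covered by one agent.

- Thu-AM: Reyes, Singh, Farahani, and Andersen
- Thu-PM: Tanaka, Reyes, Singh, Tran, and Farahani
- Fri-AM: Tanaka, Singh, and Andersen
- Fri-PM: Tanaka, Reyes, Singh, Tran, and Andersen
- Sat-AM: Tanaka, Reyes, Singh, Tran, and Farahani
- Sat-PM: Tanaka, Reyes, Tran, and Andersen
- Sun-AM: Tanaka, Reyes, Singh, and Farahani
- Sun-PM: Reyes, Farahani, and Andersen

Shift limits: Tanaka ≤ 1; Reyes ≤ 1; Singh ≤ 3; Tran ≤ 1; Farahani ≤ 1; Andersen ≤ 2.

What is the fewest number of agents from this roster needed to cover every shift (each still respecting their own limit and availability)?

8 slots to fill and no one can take more than 3, so at least ⌈8/3⌉ = 3 agents are needed.
Any 4 agents together have capacity at most 3+2+1+1 = 7 < 8 slots, so 4 can never suffice.
Tanaka, Reyes, Singh, Tran, and Andersen alone can cover everything: Thu-AM→Singh, Thu-PM→Singh, Fri-AM→Tanaka, Fri-PM→Andersen, Sat-AM→Tran, Sat-PM→Andersen, Sun-AM→Singh, Sun-PM→Reyes.

5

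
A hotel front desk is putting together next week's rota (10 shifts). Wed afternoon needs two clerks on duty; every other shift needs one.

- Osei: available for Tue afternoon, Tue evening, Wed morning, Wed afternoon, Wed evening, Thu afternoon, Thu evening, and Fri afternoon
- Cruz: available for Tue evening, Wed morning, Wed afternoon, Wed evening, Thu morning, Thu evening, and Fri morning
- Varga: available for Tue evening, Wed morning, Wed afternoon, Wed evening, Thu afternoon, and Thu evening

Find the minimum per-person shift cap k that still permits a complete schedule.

4

With 3 clerks and 11 worker-slots to fill, someone must work at least ⌈11/3⌉ = 4 shifts, so k ≥ 4.
k = 4 works: Tue afternoon→Osei, Tue evening→Osei, Wed morning→Cruz, Wed afternoon→Cruz+Varga, Wed evening→Varga, Thu morning→Cruz, Thu afternoon→Osei, Thu evening→Varga, Fri morning→Cruz, Fri afternoon→Osei.
Loads: Osei 4, Cruz 4, Varga 3 — all ≤ 4.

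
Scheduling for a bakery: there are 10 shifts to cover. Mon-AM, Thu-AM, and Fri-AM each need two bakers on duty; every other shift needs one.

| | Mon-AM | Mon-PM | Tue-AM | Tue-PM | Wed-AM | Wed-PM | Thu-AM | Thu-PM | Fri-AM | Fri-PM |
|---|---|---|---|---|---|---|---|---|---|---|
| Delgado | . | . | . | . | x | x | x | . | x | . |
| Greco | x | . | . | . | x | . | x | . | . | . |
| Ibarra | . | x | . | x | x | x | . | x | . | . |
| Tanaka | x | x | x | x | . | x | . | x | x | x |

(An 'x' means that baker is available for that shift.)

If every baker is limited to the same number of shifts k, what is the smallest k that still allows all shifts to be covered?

With 4 bakers and 13 worker-slots to fill, someone must work at least ⌈13/4⌉ = 4 shifts, so k ≥ 4.
k = 4 works: Mon-AM→Greco+Tanaka, Mon-PM→Ibarra, Tue-AM→Tanaka, Tue-PM→Ibarra, Wed-AM→Delgado, Wed-PM→Delgado, Thu-AM→Delgado+Greco, Thu-PM→Ibarra, Fri-AM→Delgado+Tanaka, Fri-PM→Tanaka.
Loads: Delgado 4, Greco 2, Ibarra 3, Tanaka 4 — all ≤ 4.

4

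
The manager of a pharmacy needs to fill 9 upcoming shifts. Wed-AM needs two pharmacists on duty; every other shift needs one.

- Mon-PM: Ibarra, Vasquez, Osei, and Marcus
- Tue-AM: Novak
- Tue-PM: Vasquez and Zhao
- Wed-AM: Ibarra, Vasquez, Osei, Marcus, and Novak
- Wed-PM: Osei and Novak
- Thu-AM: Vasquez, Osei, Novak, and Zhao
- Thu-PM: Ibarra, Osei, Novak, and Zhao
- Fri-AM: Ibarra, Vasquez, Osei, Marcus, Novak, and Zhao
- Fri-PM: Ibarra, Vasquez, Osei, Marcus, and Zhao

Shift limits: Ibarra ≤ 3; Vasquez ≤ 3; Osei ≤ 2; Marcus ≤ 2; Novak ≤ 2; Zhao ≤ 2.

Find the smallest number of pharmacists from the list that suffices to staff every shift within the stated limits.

10 slots to fill and no one can take more than 3, so at least ⌈10/3⌉ = 4 pharmacists are needed.
Ibarra, Vasquez, Osei, and Novak alone can cover everything: Mon-PM→Ibarra, Tue-AM→Novak, Tue-PM→Vasquez, Wed-AM→Osei+Novak, Wed-PM→Osei, Thu-AM→Vasquez, Thu-PM→Ibarra, Fri-AM→Vasquez, Fri-PM→Ibarra.

4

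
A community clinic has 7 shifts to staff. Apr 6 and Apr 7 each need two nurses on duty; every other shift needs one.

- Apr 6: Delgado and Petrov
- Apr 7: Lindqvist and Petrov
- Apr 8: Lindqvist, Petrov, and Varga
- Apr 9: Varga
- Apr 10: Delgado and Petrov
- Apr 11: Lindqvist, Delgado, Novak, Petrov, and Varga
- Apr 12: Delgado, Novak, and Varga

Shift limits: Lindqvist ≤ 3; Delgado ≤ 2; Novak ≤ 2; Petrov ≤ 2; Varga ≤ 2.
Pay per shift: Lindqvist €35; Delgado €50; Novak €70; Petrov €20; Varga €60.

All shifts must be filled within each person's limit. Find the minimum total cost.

€365

Apr 6 can only be covered by Delgado and Petrov, so that assignment is forced.
Apr 7 can only be covered by Lindqvist and Petrov, so that assignment is forced.
Apr 9 can only be covered by Varga, so that assignment is forced.
Picking the cheapest available nurse for each shift independently would cost €295, but that ignores the shift limits.
An optimal schedule: Apr 6→Petrov+Delgado, Apr 7→Petrov+Lindqvist, Apr 8→Lindqvist, Apr 9→Varga, Apr 10→Delgado, Apr 11→Lindqvist, Apr 12→Varga.
Total: 20 + 50 + 20 + 35 + 35 + 60 + 50 + 35 + 60 = €365.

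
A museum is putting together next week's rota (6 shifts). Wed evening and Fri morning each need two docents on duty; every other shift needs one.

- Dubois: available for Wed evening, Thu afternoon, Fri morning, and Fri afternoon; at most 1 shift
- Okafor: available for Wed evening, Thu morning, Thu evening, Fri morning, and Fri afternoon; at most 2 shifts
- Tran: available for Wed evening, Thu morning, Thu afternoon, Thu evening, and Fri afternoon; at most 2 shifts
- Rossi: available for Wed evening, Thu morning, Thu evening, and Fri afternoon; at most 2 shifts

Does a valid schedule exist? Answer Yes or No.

Total capacity is 1+2+2+2 = 7 but 8 worker-slots are needed — infeasible.

No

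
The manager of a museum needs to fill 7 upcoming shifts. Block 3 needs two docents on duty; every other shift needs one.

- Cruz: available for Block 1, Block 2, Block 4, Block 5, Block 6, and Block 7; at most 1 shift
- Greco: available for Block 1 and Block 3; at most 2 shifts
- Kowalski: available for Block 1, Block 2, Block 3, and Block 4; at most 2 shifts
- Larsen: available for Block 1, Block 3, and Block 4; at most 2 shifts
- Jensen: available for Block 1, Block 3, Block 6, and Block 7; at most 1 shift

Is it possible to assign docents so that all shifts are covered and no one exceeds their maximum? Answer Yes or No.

No

Total capacity is 8 and 8 slots are needed, so capacity alone doesn't rule it out.
Shifts {Block 5, Block 6, Block 7} need 3 worker-slots in total, but the docents available for any of those shifts (Cruz and Jensen) can supply at most 2 among them. So no valid schedule exists.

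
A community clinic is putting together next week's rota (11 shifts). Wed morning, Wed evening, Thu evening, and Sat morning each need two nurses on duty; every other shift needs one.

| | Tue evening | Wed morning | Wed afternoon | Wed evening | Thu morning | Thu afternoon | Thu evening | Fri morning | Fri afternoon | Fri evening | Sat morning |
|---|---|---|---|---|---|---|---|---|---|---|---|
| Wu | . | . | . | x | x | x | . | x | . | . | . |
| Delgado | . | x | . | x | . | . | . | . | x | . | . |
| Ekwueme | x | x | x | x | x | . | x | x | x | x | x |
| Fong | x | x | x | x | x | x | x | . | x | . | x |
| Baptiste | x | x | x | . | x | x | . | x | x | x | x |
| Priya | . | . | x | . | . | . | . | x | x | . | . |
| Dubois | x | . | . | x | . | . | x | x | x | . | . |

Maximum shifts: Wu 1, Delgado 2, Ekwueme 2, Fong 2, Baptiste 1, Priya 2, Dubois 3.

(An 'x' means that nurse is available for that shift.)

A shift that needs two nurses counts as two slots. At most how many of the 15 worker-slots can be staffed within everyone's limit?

13

Total capacity across all nurses is 1+2+2+2+1+2+3 = 13, and 15 slots are needed, so at most 13 can be filled.
An assignment achieving 13: Tue evening→Dubois, Wed morning→Delgado, Wed afternoon→Priya, Wed evening→Delgado+Dubois, Thu afternoon→Wu, Thu evening→Ekwueme+Fong, Fri morning→Priya, Fri afternoon→Dubois, Fri evening→Ekwueme, Sat morning→Fong+Baptiste.
Loads: Wu 1/1, Delgado 2/2, Ekwueme 2/2, Fong 2/2, Baptiste 1/1, Priya 2/2, Dubois 3/3.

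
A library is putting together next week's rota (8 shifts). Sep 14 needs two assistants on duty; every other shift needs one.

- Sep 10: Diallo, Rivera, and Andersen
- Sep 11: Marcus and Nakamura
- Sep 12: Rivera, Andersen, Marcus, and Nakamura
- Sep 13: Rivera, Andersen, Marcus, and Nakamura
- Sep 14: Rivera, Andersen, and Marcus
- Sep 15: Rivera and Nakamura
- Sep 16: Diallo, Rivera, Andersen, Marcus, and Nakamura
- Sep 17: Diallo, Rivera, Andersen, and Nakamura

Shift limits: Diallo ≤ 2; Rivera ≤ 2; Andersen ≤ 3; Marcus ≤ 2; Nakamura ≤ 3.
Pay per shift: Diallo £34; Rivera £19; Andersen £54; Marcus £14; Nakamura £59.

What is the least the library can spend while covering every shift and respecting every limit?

£296

Picking the cheapest available assistant for each shift independently would cost £146, but that ignores the shift limits.
An optimal schedule: Sep 10→Diallo, Sep 11→Marcus, Sep 12→Andersen, Sep 13→Andersen, Sep 14→Rivera+Andersen, Sep 15→Rivera, Sep 16→Marcus, Sep 17→Diallo.
Total: 34 + 14 + 54 + 54 + 19 + 54 + 19 + 14 + 34 = £296.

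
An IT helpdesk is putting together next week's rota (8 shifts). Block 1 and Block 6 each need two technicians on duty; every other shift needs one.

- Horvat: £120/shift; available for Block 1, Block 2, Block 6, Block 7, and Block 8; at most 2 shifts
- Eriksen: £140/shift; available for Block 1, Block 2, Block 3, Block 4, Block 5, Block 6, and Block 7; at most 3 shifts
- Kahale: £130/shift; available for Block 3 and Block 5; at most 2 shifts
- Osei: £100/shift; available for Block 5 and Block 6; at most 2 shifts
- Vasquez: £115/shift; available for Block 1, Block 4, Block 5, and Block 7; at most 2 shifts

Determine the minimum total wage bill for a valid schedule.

Block 8 can only be covered by Horvat, so that assignment is forced.
Picking the cheapest available technician for each shift independently would cost £1155, but that ignores the shift limits.
An optimal schedule: Block 1→Vasquez+Eriksen, Block 2→Horvat, Block 3→Kahale, Block 4→Vasquez, Block 5→Osei, Block 6→Osei+Eriksen, Block 7→Eriksen, Block 8→Horvat.
Total: 115 + 140 + 120 + 130 + 115 + 100 + 100 + 140 + 140 + 120 = £1220.

£1220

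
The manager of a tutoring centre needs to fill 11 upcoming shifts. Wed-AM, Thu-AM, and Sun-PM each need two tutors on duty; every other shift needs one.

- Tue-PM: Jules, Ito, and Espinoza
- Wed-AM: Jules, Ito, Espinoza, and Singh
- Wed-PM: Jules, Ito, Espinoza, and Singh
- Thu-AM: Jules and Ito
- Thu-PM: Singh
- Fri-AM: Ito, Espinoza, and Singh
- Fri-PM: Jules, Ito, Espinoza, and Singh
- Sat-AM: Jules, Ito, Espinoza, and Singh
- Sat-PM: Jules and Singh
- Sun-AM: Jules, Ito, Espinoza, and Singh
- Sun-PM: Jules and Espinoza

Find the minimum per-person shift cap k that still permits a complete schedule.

4

With 4 tutors and 14 worker-slots to fill, someone must work at least ⌈14/4⌉ = 4 shifts, so k ≥ 4.
k = 4 works: Tue-PM→Jules, Wed-AM→Espinoza+Singh, Wed-PM→Ito, Thu-AM→Jules+Ito, Thu-PM→Singh, Fri-AM→Ito, Fri-PM→Ito, Sat-AM→Espinoza, Sat-PM→Jules, Sun-AM→Espinoza, Sun-PM→Jules+Espinoza.
Loads: Jules 4, Ito 4, Espinoza 4, Singh 2 — all ≤ 4.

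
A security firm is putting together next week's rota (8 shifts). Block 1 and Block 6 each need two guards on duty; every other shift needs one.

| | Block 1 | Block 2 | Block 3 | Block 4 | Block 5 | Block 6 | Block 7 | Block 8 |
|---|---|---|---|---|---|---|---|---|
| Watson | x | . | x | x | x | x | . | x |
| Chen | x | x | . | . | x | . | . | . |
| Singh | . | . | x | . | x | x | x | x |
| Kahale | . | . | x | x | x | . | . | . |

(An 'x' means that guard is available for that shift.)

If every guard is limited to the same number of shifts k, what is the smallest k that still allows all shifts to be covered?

3

With 4 guards and 10 worker-slots to fill, someone must work at least ⌈10/4⌉ = 3 shifts, so k ≥ 3.
k = 3 works: Block 1→Watson+Chen, Block 2→Chen, Block 3→Kahale, Block 4→Watson, Block 5→Chen, Block 6→Watson+Singh, Block 7→Singh, Block 8→Singh.
Loads: Watson 3, Chen 3, Singh 3, Kahale 1 — all ≤ 3.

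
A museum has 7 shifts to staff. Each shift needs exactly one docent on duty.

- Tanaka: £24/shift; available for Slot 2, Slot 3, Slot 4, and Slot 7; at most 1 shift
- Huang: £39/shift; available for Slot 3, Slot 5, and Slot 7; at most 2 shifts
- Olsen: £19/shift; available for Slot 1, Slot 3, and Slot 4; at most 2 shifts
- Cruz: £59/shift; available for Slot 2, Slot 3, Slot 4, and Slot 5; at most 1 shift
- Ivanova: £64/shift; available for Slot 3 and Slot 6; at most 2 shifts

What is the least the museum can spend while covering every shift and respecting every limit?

Slot 1 can only be covered by Olsen, so that assignment is forced.
Slot 6 can only be covered by Ivanova, so that assignment is forced.
Picking the cheapest available docent for each shift independently would cost £208, but that ignores the shift limits.
An optimal schedule: Slot 1→Olsen, Slot 2→Tanaka, Slot 3→Cruz, Slot 4→Olsen, Slot 5→Huang, Slot 6→Ivanova, Slot 7→Huang.
Total: 19 + 24 + 59 + 19 + 39 + 64 + 39 = £263.

£263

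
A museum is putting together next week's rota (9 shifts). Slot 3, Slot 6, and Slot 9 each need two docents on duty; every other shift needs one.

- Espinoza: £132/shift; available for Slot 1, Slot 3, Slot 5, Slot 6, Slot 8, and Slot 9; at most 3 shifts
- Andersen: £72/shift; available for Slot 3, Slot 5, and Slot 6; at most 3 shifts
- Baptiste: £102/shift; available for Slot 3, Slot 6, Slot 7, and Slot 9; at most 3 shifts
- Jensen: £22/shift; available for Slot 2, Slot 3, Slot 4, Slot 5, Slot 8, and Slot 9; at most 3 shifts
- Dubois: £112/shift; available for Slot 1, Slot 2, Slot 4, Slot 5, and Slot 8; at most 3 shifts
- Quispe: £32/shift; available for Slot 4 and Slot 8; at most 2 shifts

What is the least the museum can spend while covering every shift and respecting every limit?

Slot 7 can only be covered by Baptiste, so that assignment is forced.
Picking the cheapest available docent for each shift independently would cost £694, but that ignores the shift limits.
An optimal schedule: Slot 1→Dubois, Slot 2→Jensen, Slot 3→Jensen+Andersen, Slot 4→Quispe, Slot 5→Andersen, Slot 6→Andersen+Baptiste, Slot 7→Baptiste, Slot 8→Quispe, Slot 9→Jensen+Baptiste.
Total: 112 + 22 + 22 + 72 + 32 + 72 + 72 + 102 + 102 + 32 + 22 + 102 = £764.

£764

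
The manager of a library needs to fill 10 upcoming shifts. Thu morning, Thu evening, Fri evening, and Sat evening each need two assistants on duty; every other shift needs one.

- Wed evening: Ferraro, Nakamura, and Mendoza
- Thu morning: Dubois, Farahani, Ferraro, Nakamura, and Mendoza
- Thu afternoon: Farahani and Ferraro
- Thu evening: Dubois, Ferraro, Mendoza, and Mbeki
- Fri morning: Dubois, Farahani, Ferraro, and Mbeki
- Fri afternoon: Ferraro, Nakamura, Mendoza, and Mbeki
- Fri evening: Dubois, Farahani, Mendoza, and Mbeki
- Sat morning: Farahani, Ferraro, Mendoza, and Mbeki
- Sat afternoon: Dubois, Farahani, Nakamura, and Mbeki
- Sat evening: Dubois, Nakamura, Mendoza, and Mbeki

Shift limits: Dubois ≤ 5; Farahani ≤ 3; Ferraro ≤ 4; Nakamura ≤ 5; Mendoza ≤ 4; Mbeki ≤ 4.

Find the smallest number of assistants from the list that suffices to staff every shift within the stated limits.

14 slots to fill and no one can take more than 5, so at least ⌈14/5⌉ = 3 assistants are needed.
No set of 3 assistants can cover every shift (each such set leaves at least one shift with no one available or exceeds a cap).
Dubois, Farahani, Ferraro, and Nakamura alone can cover everything: Wed evening→Ferraro, Thu morning→Ferraro+Nakamura, Thu afternoon→Farahani, Thu evening→Dubois+Ferraro, Fri morning→Dubois, Fri afternoon→Ferraro, Fri evening→Dubois+Farahani, Sat morning→Farahani, Sat afternoon→Dubois, Sat evening→Dubois+Nakamura.

4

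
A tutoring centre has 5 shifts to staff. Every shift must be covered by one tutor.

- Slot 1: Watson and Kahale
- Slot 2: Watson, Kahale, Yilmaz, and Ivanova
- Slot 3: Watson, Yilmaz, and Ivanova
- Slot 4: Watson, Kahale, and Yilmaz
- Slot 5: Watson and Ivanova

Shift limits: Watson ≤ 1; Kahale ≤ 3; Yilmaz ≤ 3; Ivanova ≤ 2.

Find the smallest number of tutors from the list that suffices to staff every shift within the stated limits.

5 slots to fill and no one can take more than 3, so at least ⌈5/3⌉ = 2 tutors are needed.
Kahale and Ivanova alone can cover everything: Slot 1→Kahale, Slot 2→Kahale, Slot 3→Ivanova, Slot 4→Kahale, Slot 5→Ivanova.

2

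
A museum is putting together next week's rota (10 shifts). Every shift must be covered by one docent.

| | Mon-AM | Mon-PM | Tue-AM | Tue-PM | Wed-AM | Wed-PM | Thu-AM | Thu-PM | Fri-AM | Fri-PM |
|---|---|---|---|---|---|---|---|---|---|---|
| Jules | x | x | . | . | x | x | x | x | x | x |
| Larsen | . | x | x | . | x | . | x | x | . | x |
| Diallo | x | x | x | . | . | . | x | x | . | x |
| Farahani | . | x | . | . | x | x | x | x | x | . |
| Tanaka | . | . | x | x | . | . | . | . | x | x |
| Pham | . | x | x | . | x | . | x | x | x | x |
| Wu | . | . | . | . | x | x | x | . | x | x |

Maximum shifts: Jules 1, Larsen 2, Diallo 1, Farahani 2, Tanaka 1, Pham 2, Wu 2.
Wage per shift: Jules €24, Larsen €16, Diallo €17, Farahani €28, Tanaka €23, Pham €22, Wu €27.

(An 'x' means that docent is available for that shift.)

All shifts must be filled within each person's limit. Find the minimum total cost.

Tue-PM can only be covered by Tanaka, so that assignment is forced.
Picking the cheapest available docent for each shift independently would cost €182, but that ignores the shift limits.
An optimal schedule: Mon-AM→Diallo, Mon-PM→Larsen, Tue-AM→Larsen, Tue-PM→Tanaka, Wed-AM→Pham, Wed-PM→Jules, Thu-AM→Farahani, Thu-PM→Pham, Fri-AM→Wu, Fri-PM→Wu.
Total: 17 + 16 + 16 + 23 + 22 + 24 + 28 + 22 + 27 + 27 = €222.

€222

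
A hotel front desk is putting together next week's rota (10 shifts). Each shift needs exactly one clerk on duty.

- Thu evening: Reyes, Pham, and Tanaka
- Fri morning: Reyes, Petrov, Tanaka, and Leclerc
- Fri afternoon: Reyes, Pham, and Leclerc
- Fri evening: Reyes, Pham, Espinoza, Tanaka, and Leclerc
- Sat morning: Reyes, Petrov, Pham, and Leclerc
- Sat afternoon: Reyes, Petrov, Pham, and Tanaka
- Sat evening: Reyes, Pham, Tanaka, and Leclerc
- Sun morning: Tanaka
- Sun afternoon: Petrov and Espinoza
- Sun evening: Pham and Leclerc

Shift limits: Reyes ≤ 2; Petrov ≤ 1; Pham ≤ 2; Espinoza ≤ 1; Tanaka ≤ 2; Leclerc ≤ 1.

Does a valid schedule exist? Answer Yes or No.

No

Total capacity is 2+1+2+1+2+1 = 9 but 10 worker-slots are needed — infeasible.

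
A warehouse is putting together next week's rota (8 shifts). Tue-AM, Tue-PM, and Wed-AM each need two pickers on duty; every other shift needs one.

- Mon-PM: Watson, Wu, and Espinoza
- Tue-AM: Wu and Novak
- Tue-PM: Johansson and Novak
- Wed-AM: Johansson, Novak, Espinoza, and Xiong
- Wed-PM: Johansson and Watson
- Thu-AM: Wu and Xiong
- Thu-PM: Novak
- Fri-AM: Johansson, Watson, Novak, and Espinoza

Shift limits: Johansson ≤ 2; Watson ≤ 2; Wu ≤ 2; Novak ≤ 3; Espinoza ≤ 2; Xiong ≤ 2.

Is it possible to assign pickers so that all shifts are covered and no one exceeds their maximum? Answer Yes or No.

Yes

Tue-AM can only be covered by Wu and Novak, so that assignment is forced.
Tue-PM can only be covered by Johansson and Novak, so that assignment is forced.
Thu-PM can only be covered by Novak, so that assignment is forced.
One valid schedule: Mon-PM→Watson, Tue-AM→Wu+Novak, Tue-PM→Johansson+Novak, Wed-AM→Espinoza+Xiong, Wed-PM→Johansson, Thu-AM→Wu, Thu-PM→Novak, Fri-AM→Watson.
Loads: Johansson 2/2, Watson 2/2, Wu 2/2, Novak 3/3, Espinoza 1/2, Xiong 1/2 — all within limits.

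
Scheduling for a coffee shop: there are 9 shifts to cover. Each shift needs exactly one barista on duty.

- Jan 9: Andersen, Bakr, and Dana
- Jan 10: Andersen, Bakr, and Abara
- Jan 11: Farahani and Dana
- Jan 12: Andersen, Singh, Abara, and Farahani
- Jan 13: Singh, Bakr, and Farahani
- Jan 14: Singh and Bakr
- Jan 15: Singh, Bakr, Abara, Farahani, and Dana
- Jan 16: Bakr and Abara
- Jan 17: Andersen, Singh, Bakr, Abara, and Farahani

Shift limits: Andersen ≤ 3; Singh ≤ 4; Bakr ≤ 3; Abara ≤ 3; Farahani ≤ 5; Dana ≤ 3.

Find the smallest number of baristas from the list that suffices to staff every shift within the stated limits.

3

9 slots to fill and no one can take more than 5, so at least ⌈9/5⌉ = 2 baristas are needed.
No set of 2 baristas can cover every shift (each such set leaves at least one shift with no one available or exceeds a cap).
Andersen, Bakr, and Farahani alone can cover everything: Jan 9→Andersen, Jan 10→Andersen, Jan 11→Farahani, Jan 12→Andersen, Jan 13→Bakr, Jan 14→Bakr, Jan 15→Farahani, Jan 16→Bakr, Jan 17→Farahani.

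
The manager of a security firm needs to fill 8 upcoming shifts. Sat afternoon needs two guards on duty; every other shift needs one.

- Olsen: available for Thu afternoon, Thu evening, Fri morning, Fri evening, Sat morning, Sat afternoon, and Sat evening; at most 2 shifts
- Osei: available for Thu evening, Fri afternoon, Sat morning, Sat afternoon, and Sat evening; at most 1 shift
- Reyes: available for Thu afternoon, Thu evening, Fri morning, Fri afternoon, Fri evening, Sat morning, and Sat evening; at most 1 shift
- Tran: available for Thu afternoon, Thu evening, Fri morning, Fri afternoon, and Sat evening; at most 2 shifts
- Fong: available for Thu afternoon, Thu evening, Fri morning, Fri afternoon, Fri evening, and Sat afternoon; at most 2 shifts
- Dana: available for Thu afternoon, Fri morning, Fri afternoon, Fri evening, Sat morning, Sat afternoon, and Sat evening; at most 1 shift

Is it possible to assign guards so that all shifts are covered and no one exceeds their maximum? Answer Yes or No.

Yes

One valid schedule: Thu afternoon→Reyes, Thu evening→Osei, Fri morning→Tran, Fri afternoon→Fong, Fri evening→Olsen, Sat morning→Olsen, Sat afternoon→Fong+Dana, Sat evening→Tran.
Loads: Olsen 2/2, Osei 1/1, Reyes 1/1, Tran 2/2, Fong 2/2, Dana 1/1 — all within limits.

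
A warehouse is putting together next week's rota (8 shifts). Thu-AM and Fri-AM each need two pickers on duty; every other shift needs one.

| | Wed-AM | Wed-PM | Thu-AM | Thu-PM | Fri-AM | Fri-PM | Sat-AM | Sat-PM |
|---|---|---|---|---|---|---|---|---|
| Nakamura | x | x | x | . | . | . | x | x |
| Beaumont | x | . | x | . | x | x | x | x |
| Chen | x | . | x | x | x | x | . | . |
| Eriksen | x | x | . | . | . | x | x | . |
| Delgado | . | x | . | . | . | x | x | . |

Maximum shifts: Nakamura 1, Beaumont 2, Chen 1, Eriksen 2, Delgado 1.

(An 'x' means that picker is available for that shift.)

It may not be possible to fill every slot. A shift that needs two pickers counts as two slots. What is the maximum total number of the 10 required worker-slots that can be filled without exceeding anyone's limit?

7

Total capacity across all pickers is 1+2+1+2+1 = 7, and 10 slots are needed, so at most 7 can be filled.
An assignment achieving 7: Wed-AM→Eriksen, Wed-PM→Eriksen, Thu-AM→Beaumont, Thu-PM→Chen, Fri-AM→Beaumont, Fri-PM→Delgado, Sat-PM→Nakamura.
Loads: Nakamura 1/1, Beaumont 2/2, Chen 1/1, Eriksen 2/2, Delgado 1/1.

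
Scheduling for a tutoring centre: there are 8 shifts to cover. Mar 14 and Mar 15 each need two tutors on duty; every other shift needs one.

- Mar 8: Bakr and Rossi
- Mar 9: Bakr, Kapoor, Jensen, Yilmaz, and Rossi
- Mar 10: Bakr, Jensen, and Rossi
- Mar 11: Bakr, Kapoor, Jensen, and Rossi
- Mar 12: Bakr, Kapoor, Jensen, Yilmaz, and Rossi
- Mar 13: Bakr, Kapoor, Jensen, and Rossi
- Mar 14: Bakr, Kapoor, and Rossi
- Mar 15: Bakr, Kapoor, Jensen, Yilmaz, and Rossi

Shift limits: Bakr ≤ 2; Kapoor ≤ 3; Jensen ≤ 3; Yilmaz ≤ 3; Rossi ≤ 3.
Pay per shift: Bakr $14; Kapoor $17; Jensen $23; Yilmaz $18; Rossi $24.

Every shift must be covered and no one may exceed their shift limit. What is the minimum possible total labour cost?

Picking the cheapest available tutor for each shift independently would cost $146, but that ignores the shift limits.
An optimal schedule: Mar 8→Bakr, Mar 9→Yilmaz, Mar 10→Jensen, Mar 11→Kapoor, Mar 12→Yilmaz, Mar 13→Kapoor, Mar 14→Bakr+Kapoor, Mar 15→Yilmaz+Jensen.
Total: 14 + 18 + 23 + 17 + 18 + 17 + 14 + 17 + 18 + 23 = $179.

$179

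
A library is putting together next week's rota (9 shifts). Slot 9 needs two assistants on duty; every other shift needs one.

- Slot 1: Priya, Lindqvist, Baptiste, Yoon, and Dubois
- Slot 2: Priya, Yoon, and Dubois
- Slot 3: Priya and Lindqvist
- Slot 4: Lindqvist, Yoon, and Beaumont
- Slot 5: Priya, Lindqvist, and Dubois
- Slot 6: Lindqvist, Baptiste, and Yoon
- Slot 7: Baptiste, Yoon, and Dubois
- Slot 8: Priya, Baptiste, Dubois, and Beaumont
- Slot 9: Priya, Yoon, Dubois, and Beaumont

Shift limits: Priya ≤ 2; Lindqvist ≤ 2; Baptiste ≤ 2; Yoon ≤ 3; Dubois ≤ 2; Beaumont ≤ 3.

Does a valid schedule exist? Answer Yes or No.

Yes

One valid schedule: Slot 1→Yoon, Slot 2→Priya, Slot 3→Priya, Slot 4→Lindqvist, Slot 5→Lindqvist, Slot 6→Baptiste, Slot 7→Baptiste, Slot 8→Dubois, Slot 9→Yoon+Dubois.
Loads: Priya 2/2, Lindqvist 2/2, Baptiste 2/2, Yoon 2/3, Dubois 2/2, Beaumont 0/3 — all within limits.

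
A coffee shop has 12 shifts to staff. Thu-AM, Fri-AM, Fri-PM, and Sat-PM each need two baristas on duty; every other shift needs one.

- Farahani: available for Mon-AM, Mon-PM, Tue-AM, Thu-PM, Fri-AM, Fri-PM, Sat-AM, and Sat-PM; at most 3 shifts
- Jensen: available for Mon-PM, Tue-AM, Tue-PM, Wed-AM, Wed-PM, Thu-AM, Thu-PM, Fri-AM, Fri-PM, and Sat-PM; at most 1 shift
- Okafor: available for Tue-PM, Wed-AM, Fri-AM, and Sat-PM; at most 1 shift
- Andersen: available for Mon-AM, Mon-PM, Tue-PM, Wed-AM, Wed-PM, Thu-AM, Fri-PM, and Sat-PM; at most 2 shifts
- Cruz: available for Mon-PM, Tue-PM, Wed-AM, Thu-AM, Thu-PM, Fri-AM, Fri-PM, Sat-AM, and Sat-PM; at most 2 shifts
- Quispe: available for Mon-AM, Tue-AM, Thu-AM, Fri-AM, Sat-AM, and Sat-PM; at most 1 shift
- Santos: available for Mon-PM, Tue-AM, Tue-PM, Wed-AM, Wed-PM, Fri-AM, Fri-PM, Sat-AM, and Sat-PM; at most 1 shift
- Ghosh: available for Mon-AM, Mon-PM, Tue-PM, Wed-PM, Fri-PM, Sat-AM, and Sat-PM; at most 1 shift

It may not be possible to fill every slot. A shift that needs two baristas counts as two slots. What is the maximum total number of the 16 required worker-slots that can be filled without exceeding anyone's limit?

12

Total capacity across all baristas is 3+1+1+2+2+1+1+1 = 12, and 16 slots are needed, so at most 12 can be filled.
An assignment achieving 12: Mon-AM→Farahani, Mon-PM→Andersen, Tue-AM→Farahani, Tue-PM→Santos, Wed-AM→Okafor, Wed-PM→Jensen, Thu-AM→Andersen+Cruz, Thu-PM→Farahani, Fri-AM→Quispe, Fri-PM→Ghosh, Sat-AM→Cruz.
Loads: Farahani 3/3, Jensen 1/1, Okafor 1/1, Andersen 2/2, Cruz 2/2, Quispe 1/1, Santos 1/1, Ghosh 1/1.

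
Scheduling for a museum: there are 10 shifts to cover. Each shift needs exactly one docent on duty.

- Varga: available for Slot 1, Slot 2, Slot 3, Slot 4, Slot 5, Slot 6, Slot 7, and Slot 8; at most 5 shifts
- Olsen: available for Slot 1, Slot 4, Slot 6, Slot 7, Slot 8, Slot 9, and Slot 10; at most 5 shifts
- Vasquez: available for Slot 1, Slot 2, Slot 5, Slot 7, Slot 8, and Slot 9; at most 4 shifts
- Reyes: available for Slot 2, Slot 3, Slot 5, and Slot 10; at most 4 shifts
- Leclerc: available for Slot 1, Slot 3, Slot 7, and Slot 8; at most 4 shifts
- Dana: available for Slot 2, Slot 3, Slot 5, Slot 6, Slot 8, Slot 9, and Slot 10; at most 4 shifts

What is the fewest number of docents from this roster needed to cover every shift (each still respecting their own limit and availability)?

10 slots to fill and no one can take more than 5, so at least ⌈10/5⌉ = 2 docents are needed.
Varga and Olsen alone can cover everything: Slot 1→Varga, Slot 2→Varga, Slot 3→Varga, Slot 4→Varga, Slot 5→Varga, Slot 6→Olsen, Slot 7→Olsen, Slot 8→Olsen, Slot 9→Olsen, Slot 10→Olsen.

2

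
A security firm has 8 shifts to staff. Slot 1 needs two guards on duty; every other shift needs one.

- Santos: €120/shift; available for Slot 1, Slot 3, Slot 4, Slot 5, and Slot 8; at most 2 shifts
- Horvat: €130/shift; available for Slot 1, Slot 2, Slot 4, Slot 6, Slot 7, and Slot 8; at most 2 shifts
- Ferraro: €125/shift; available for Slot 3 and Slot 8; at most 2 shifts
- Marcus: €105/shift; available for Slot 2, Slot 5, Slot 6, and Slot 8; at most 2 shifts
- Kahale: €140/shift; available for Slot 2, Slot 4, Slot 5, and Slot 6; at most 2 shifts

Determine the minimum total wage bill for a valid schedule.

Slot 1 can only be covered by Santos and Horvat, so that assignment is forced.
Slot 7 can only be covered by Horvat, so that assignment is forced.
Picking the cheapest available guard for each shift independently would cost €1040, but that ignores the shift limits.
An optimal schedule: Slot 1→Santos+Horvat, Slot 2→Marcus, Slot 3→Ferraro, Slot 4→Santos, Slot 5→Marcus, Slot 6→Kahale, Slot 7→Horvat, Slot 8→Ferraro.
Total: 120 + 130 + 105 + 125 + 120 + 105 + 140 + 130 + 125 = €1100.

€1100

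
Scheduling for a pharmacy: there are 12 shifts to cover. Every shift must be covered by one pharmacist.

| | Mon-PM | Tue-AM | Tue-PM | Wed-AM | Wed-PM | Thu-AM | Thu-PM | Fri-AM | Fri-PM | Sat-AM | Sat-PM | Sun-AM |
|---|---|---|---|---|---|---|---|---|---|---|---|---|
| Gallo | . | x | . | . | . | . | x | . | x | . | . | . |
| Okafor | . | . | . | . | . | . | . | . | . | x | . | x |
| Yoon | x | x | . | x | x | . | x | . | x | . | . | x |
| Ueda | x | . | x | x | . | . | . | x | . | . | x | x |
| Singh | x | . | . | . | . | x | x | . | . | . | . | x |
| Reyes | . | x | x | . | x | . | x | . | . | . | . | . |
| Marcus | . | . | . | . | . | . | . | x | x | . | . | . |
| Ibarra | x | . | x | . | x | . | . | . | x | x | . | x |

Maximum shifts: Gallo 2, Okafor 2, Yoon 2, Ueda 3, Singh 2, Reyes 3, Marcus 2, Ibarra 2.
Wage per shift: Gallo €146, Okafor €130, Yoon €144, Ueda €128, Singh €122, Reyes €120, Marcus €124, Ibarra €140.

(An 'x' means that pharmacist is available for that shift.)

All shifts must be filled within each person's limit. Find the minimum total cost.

€1496

Thu-AM can only be covered by Singh, so that assignment is forced.
Sat-PM can only be covered by Ueda, so that assignment is forced.
Picking the cheapest available pharmacist for each shift independently would cost €1480, but that ignores the shift limits.
An optimal schedule: Mon-PM→Ueda, Tue-AM→Reyes, Tue-PM→Reyes, Wed-AM→Ueda, Wed-PM→Reyes, Thu-AM→Singh, Thu-PM→Singh, Fri-AM→Marcus, Fri-PM→Marcus, Sat-AM→Okafor, Sat-PM→Ueda, Sun-AM→Okafor.
Total: 128 + 120 + 120 + 128 + 120 + 122 + 122 + 124 + 124 + 130 + 128 + 130 = €1496.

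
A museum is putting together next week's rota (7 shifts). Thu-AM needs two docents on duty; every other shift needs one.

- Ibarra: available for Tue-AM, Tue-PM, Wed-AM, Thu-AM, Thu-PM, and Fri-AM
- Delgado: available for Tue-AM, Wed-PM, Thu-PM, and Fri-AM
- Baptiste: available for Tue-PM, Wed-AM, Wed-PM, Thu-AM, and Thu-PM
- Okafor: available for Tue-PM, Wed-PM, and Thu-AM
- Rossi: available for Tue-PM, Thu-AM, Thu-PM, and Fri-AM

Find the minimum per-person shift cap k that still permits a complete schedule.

2

With 5 docents and 8 worker-slots to fill, someone must work at least ⌈8/5⌉ = 2 shifts, so k ≥ 2.
k = 2 works: Tue-AM→Ibarra, Tue-PM→Baptiste, Wed-AM→Ibarra, Wed-PM→Delgado, Thu-AM→Okafor+Rossi, Thu-PM→Baptiste, Fri-AM→Delgado.
Loads: Ibarra 2, Delgado 2, Baptiste 2, Okafor 1, Rossi 1 — all ≤ 2.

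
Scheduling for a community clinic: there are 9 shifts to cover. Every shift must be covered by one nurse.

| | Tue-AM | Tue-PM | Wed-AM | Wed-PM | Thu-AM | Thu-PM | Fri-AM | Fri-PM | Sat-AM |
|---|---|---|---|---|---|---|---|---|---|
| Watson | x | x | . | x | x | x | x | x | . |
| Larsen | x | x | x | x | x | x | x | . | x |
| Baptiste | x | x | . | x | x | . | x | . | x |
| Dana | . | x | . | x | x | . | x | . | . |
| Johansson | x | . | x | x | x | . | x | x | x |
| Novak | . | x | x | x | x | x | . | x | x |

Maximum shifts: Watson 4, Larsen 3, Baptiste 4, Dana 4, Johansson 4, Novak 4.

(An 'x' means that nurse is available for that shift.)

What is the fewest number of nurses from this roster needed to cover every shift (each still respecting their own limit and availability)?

9 slots to fill and no one can take more than 4, so at least ⌈9/4⌉ = 3 nurses are needed.
Watson, Larsen, and Baptiste alone can cover everything: Tue-AM→Watson, Tue-PM→Watson, Wed-AM→Larsen, Wed-PM→Larsen, Thu-AM→Baptiste, Thu-PM→Watson, Fri-AM→Baptiste, Fri-PM→Watson, Sat-AM→Larsen.

3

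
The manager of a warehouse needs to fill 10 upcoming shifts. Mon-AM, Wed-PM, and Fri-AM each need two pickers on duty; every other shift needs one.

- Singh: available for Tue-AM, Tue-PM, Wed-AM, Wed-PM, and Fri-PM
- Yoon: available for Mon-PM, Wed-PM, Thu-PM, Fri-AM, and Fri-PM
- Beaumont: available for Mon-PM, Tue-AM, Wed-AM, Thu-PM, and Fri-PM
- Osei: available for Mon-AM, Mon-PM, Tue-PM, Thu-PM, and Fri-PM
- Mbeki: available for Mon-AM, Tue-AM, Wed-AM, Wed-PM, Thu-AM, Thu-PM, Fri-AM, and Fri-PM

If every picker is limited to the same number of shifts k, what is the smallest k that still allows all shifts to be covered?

With 5 pickers and 13 worker-slots to fill, someone must work at least ⌈13/5⌉ = 3 shifts, so k ≥ 3.
k = 3 works: Mon-AM→Osei+Mbeki, Mon-PM→Yoon, Tue-AM→Singh, Tue-PM→Singh, Wed-AM→Beaumont, Wed-PM→Singh+Yoon, Thu-AM→Mbeki, Thu-PM→Beaumont, Fri-AM→Yoon+Mbeki, Fri-PM→Beaumont.
Loads: Singh 3, Yoon 3, Beaumont 3, Osei 1, Mbeki 3 — all ≤ 3.

3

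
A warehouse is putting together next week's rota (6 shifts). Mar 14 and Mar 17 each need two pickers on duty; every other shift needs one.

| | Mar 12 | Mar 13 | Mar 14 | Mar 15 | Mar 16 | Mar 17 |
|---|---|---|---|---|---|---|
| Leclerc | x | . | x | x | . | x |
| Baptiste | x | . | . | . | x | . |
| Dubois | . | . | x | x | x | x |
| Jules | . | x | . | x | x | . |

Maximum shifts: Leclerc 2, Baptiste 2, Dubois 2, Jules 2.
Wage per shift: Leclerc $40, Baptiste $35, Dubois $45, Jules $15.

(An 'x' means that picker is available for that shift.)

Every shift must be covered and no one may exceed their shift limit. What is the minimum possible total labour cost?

Mar 13 can only be covered by Jules, so that assignment is forced.
Mar 14 can only be covered by Leclerc and Dubois, so that assignment is forced.
Mar 17 can only be covered by Leclerc and Dubois, so that assignment is forced.
Picking the cheapest available picker for each shift independently would cost $250, but that ignores the shift limits.
An optimal schedule: Mar 12→Baptiste, Mar 13→Jules, Mar 14→Leclerc+Dubois, Mar 15→Jules, Mar 16→Baptiste, Mar 17→Leclerc+Dubois.
Total: 35 + 15 + 40 + 45 + 15 + 35 + 40 + 45 = $270.

$270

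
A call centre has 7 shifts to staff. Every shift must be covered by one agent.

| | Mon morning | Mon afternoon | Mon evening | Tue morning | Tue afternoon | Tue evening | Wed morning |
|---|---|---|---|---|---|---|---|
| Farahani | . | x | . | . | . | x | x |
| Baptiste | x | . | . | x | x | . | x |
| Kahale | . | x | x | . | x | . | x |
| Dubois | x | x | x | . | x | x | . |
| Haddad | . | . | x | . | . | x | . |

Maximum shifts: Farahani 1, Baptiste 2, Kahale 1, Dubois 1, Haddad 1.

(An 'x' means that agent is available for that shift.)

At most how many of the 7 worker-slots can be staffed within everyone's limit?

Total capacity across all agents is 1+2+1+1+1 = 6, and 7 slots are needed, so at most 6 can be filled.
An assignment achieving 6: Mon morning→Baptiste, Mon afternoon→Farahani, Mon evening→Kahale, Tue morning→Baptiste, Tue afternoon→Dubois, Tue evening→Haddad.
Loads: Farahani 1/1, Baptiste 2/2, Kahale 1/1, Dubois 1/1, Haddad 1/1.

6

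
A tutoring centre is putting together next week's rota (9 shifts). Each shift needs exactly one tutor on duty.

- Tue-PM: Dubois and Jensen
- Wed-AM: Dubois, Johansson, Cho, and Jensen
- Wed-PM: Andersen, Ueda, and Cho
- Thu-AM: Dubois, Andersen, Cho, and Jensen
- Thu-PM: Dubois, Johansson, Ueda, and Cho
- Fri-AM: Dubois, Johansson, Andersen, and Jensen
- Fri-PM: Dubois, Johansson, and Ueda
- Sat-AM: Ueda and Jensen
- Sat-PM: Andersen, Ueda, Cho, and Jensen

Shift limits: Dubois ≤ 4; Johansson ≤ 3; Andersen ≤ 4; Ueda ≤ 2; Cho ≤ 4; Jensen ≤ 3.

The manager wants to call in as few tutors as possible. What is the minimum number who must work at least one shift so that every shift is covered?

3

9 slots to fill and no one can take more than 4, so at least ⌈9/4⌉ = 3 tutors are needed.
Dubois, Andersen, and Ueda alone can cover everything: Tue-PM→Dubois, Wed-AM→Dubois, Wed-PM→Andersen, Thu-AM→Dubois, Thu-PM→Dubois, Fri-AM→Andersen, Fri-PM→Ueda, Sat-AM→Ueda, Sat-PM→Andersen.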